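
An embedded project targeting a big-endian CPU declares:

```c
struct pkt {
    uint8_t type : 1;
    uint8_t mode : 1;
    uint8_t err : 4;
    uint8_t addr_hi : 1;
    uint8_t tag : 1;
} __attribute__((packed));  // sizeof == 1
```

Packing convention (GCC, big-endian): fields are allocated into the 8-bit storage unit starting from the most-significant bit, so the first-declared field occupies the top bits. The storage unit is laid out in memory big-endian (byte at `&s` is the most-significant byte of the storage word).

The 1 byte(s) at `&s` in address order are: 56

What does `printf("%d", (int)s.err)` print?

5

[0]=0x56 (big-endian) → word 0x56
type:1 @ bit 7 → (0x56>>7)&0x1 = 0x0
mode:1 @ bit 6 → (0x56>>6)&0x1 = 0x1
err:4 @ bit 2 → (0x56>>2)&0xf = 0x5  ←
addr_hi:1 @ bit 1 → (0x56>>1)&0x1 = 0x1
tag:1 @ bit 0 → (0x56>>0)&0x1 = 0x0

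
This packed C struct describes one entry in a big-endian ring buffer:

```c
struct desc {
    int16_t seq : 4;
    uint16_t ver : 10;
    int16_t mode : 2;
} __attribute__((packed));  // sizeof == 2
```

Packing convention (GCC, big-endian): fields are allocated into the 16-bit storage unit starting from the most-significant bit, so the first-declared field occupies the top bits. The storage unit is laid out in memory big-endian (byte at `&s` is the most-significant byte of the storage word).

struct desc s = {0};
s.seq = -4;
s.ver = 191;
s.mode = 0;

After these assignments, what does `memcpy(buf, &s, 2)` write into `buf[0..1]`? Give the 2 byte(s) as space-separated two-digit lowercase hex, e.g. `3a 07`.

seq (4b) val=-4 bits=0xc at bit 12: 0xc000
ver (10b) val=191 bits=0xbf at bit 2: 0xc2fc
mode (2b) val=0 bits=0x0 at bit 0: 0xc2fc
word = 0xc2fc → big-endian bytes:
  [0]=0xc2  [1]=0xfc

c2 fc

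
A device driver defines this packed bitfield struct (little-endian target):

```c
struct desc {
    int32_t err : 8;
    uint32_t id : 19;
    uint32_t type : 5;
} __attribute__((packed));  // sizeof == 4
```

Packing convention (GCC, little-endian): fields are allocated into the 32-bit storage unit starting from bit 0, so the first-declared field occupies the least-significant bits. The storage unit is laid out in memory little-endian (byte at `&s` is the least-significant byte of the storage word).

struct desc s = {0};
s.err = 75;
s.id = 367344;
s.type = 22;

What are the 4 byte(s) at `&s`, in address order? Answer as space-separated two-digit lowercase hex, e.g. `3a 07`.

4b f0 9a b5

err:8 = 75 → 0x4b << 0 → word 0x0000004b
id:19 = 367344 → 0x59af0 << 8 → word 0x059af04b
type:5 = 22 → 0x16 << 27 → word 0xb59af04b
word = 0xb59af04b → little-endian bytes:
  [0]=0x4b  [1]=0xf0  [2]=0x9a  [3]=0xb5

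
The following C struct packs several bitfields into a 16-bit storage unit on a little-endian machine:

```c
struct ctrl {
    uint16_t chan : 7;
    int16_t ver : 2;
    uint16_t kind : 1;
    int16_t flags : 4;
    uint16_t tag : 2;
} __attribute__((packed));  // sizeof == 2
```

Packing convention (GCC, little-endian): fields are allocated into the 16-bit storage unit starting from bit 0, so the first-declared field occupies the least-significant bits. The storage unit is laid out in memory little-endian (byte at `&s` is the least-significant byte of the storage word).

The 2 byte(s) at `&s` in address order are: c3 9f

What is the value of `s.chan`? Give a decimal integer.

[0]=0xc3 [1]=0x9f (little-endian) → word 0x9fc3
chan [0+:7] = (word>>0) & 0x7f = 67  ←
ver [7+:2] = (word>>7) & 0x3 = 3
kind [9+:1] = (word>>9) & 0x1 = 1
flags [10+:4] = (word>>10) & 0xf = 7
tag [14+:2] = (word>>14) & 0x3 = 2

67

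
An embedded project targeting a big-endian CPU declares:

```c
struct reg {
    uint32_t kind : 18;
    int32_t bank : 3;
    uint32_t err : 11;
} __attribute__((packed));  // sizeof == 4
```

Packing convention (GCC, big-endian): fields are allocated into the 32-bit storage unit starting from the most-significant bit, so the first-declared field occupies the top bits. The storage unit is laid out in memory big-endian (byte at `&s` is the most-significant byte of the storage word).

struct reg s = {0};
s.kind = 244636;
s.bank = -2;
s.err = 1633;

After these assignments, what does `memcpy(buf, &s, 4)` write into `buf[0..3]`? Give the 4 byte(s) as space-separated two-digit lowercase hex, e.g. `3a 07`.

[14+:18] kind=244636 & 0x3ffff = 0x3bb9c; word=0xeee70000
[11+:3] bank=-2 & 0x7 = 0x6; word=0xeee73000
[0+:11] err=1633 & 0x7ff = 0x661; word=0xeee73661
word = 0xeee73661 → big-endian bytes:
  [0]=0xee  [1]=0xe7  [2]=0x36  [3]=0x61

ee e7 36 61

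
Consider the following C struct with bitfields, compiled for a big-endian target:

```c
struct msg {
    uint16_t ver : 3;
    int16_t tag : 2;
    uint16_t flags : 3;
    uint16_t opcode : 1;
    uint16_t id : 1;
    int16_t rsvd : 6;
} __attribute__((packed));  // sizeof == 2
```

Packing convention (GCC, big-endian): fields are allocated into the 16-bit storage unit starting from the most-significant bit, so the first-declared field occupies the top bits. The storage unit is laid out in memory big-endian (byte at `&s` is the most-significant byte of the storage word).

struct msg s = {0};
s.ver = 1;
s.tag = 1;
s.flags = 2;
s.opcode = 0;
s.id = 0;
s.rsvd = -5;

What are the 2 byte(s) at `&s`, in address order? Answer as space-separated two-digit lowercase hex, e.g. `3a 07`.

2a 3b

ver (3b) val=1 bits=0x1 at bit 13: 0x2000
tag (2b) val=1 bits=0x1 at bit 11: 0x2800
flags (3b) val=2 bits=0x2 at bit 8: 0x2a00
opcode (1b) val=0 bits=0x0 at bit 7: 0x2a00
id (1b) val=0 bits=0x0 at bit 6: 0x2a00
rsvd (6b) val=-5 bits=0x3b at bit 0: 0x2a3b
word = 0x2a3b → big-endian bytes:
  [0]=0x2a  [1]=0x3b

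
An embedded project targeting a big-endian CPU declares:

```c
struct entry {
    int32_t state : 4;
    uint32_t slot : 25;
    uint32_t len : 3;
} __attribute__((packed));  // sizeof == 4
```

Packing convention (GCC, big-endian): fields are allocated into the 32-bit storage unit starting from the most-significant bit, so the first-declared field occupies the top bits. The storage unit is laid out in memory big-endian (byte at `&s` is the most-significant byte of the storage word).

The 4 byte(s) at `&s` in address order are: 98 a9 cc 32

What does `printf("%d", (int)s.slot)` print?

[0]=0x98 [1]=0xa9 [2]=0xcc [3]=0x32 (big-endian) → word 0x98a9cc32
state:4 @ bit 28 → (0x98a9cc32>>28)&0xf = 0x9
slot:25 @ bit 3 → (0x98a9cc32>>3)&0x1ffffff = 0x1153986  ←
len:3 @ bit 0 → (0x98a9cc32>>0)&0x7 = 0x2

18168198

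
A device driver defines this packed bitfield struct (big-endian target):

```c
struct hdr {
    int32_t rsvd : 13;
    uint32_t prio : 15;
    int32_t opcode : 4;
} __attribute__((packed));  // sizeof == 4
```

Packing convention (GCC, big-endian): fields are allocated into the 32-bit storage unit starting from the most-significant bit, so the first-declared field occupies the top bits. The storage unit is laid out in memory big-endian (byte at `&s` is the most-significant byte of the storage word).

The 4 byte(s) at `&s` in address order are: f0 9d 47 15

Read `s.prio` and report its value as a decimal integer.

21617

[0]=0xf0 [1]=0x9d [2]=0x47 [3]=0x15 (big-endian) → word 0xf09d4715
rsvd:13 @ bit 19 → (0xf09d4715>>19)&0x1fff = 0x1e13
prio:15 @ bit 4 → (0xf09d4715>>4)&0x7fff = 0x5471  ←
opcode:4 @ bit 0 → (0xf09d4715>>0)&0xf = 0x5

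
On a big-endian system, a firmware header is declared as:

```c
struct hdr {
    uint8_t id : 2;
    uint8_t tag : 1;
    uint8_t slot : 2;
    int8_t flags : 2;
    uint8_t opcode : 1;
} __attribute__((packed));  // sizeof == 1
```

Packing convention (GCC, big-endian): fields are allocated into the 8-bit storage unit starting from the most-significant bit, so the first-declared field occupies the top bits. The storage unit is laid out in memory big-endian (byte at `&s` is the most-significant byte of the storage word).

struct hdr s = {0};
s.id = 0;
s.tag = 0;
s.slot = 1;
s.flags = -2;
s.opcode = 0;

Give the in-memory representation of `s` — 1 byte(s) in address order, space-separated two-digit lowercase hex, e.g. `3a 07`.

[6+:2] id=0 & 0x3 = 0x0; word=0x00
[5+:1] tag=0 & 0x1 = 0x0; word=0x00
[3+:2] slot=1 & 0x3 = 0x1; word=0x08
[1+:2] flags=-2 & 0x3 = 0x2; word=0x0c
[0+:1] opcode=0 & 0x1 = 0x0; word=0x0c
word = 0x0c → big-endian bytes:
  [0]=0x0c

0c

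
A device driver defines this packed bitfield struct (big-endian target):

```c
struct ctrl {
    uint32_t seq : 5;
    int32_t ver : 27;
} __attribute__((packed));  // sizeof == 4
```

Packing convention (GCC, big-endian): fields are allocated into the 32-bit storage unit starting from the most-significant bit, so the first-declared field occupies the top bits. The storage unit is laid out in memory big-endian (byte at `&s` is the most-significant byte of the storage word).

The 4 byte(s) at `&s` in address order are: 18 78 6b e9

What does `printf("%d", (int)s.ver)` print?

7891945

[0]=0x18 [1]=0x78 [2]=0x6b [3]=0xe9 (big-endian) → word 0x18786be9
seq [27+:5] = (word>>27) & 0x1f = 3
ver [0+:27] = (word>>0) & 0x7ffffff = 7891945  ←
ver signed 27b, MSB=0: value = 7891945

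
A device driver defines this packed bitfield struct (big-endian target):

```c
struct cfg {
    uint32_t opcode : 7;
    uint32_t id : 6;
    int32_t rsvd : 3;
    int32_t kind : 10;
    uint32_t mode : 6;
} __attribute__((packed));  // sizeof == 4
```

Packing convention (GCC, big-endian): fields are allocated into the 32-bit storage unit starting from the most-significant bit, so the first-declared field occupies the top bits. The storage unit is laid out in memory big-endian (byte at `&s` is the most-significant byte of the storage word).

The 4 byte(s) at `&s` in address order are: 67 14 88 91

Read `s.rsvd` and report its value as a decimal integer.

[0]=0x67 [1]=0x14 [2]=0x88 [3]=0x91 (big-endian) → word 0x67148891
opcode:7 @ bit 25 → (0x67148891>>25)&0x7f = 0x33
id:6 @ bit 19 → (0x67148891>>19)&0x3f = 0x22
rsvd:3 @ bit 16 → (0x67148891>>16)&0x7 = 0x4  ←
kind:10 @ bit 6 → (0x67148891>>6)&0x3ff = 0x222
mode:6 @ bit 0 → (0x67148891>>0)&0x3f = 0x11
rsvd signed 3b, MSB=1: 4 - 8 = -4

-4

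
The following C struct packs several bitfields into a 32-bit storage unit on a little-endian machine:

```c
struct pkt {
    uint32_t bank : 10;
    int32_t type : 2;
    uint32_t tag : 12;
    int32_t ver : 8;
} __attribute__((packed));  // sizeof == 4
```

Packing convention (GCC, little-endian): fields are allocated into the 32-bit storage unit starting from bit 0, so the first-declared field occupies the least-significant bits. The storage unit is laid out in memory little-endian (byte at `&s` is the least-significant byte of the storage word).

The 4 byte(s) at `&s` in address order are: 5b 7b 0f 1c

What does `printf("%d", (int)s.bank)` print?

859

[0]=0x5b [1]=0x7b [2]=0x0f [3]=0x1c (little-endian) → word 0x1c0f7b5b
bank:10 @ bit 0 → (0x1c0f7b5b>>0)&0x3ff = 0x35b  ←
type:2 @ bit 10 → (0x1c0f7b5b>>10)&0x3 = 0x2
tag:12 @ bit 12 → (0x1c0f7b5b>>12)&0xfff = 0xf7
ver:8 @ bit 24 → (0x1c0f7b5b>>24)&0xff = 0x1c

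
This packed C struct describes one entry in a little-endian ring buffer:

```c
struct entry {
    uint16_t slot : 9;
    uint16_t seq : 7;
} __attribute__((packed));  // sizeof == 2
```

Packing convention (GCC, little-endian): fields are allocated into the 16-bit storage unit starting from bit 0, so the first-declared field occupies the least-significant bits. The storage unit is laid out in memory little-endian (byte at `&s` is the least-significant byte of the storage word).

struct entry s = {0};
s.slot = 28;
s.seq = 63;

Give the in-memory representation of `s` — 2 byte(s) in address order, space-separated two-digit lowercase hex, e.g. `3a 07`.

slot (9b) val=28 bits=0x1c at bit 0: 0x001c
seq (7b) val=63 bits=0x3f at bit 9: 0x7e1c
word = 0x7e1c → little-endian bytes:
  [0]=0x1c  [1]=0x7e

1c 7e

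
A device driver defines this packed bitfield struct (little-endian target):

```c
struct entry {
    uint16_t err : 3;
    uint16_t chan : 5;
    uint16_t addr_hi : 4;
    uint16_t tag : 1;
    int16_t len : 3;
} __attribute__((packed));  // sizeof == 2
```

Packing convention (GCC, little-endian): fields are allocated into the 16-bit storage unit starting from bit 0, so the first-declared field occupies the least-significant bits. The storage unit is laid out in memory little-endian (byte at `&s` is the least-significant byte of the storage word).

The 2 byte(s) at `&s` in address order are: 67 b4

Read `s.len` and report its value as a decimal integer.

-3

[0]=0x67 [1]=0xb4 (little-endian) → word 0xb467
err:3 @ bit 0 → (0xb467>>0)&0x7 = 0x7
chan:5 @ bit 3 → (0xb467>>3)&0x1f = 0xc
addr_hi:4 @ bit 8 → (0xb467>>8)&0xf = 0x4
tag:1 @ bit 12 → (0xb467>>12)&0x1 = 0x1
len:3 @ bit 13 → (0xb467>>13)&0x7 = 0x5  ←
len signed 3b, MSB=1: 5 - 8 = -3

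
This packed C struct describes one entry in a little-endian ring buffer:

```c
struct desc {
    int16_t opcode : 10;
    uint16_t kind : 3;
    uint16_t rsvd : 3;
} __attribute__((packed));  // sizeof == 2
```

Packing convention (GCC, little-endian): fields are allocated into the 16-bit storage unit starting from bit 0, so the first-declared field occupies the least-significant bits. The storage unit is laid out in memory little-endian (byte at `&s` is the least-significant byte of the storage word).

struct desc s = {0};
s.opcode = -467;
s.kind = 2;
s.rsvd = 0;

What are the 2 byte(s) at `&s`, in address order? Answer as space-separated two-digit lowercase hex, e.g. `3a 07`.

[0+:10] opcode=-467 & 0x3ff = 0x22d; word=0x022d
[10+:3] kind=2 & 0x7 = 0x2; word=0x0a2d
[13+:3] rsvd=0 & 0x7 = 0x0; word=0x0a2d
word = 0x0a2d → little-endian bytes:
  [0]=0x2d  [1]=0x0a

2d 0a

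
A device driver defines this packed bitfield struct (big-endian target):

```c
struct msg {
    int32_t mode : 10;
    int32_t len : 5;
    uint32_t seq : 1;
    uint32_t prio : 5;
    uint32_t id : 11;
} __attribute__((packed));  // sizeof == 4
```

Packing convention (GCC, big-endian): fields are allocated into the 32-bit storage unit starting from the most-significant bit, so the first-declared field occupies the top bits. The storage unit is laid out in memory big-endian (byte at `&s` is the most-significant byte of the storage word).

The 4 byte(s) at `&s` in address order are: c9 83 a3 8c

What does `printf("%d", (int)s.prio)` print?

20

[0]=0xc9 [1]=0x83 [2]=0xa3 [3]=0x8c (big-endian) → word 0xc983a38c
mode [22+:10] = (word>>22) & 0x3ff = 806
len [17+:5] = (word>>17) & 0x1f = 1
seq [16+:1] = (word>>16) & 0x1 = 1
prio [11+:5] = (word>>11) & 0x1f = 20  ←
id [0+:11] = (word>>0) & 0x7ff = 908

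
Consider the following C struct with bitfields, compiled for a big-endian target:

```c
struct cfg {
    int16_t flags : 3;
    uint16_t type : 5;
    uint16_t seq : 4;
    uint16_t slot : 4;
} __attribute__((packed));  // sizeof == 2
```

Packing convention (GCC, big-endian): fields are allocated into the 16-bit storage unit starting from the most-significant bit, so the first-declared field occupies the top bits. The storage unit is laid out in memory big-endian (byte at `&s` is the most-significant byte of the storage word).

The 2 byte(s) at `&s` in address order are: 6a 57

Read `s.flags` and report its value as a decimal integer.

[0]=0x6a [1]=0x57 (big-endian) → word 0x6a57
flags:3 @ bit 13 → (0x6a57>>13)&0x7 = 0x3  ←
type:5 @ bit 8 → (0x6a57>>8)&0x1f = 0xa
seq:4 @ bit 4 → (0x6a57>>4)&0xf = 0x5
slot:4 @ bit 0 → (0x6a57>>0)&0xf = 0x7
flags signed 3b, MSB=0: value = 3

3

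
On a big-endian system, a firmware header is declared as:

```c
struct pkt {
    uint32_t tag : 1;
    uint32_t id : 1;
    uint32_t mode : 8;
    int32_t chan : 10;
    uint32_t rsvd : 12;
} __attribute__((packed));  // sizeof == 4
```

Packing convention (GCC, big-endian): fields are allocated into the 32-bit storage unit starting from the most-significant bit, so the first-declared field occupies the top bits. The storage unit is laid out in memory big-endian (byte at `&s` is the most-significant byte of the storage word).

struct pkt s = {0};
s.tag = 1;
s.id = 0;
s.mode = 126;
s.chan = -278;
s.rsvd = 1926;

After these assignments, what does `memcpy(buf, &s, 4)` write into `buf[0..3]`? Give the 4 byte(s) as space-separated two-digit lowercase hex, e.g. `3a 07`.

9f ae a7 86

tag (1b) val=1 bits=0x1 at bit 31: 0x80000000
id (1b) val=0 bits=0x0 at bit 30: 0x80000000
mode (8b) val=126 bits=0x7e at bit 22: 0x9f800000
chan (10b) val=-278 bits=0x2ea at bit 12: 0x9faea000
rsvd (12b) val=1926 bits=0x786 at bit 0: 0x9faea786
word = 0x9faea786 → big-endian bytes:
  [0]=0x9f  [1]=0xae  [2]=0xa7  [3]=0x86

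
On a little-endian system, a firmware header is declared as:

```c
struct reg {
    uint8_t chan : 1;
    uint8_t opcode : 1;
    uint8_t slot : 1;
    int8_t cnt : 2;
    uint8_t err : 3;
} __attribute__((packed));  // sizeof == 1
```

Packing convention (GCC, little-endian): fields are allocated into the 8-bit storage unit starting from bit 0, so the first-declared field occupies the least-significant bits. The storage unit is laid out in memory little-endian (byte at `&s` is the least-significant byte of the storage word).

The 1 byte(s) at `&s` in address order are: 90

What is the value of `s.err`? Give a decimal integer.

[0]=0x90 (little-endian) → word 0x90
chan:1 @ bit 0 → (0x90>>0)&0x1 = 0x0
opcode:1 @ bit 1 → (0x90>>1)&0x1 = 0x0
slot:1 @ bit 2 → (0x90>>2)&0x1 = 0x0
cnt:2 @ bit 3 → (0x90>>3)&0x3 = 0x2
err:3 @ bit 5 → (0x90>>5)&0x7 = 0x4  ←

4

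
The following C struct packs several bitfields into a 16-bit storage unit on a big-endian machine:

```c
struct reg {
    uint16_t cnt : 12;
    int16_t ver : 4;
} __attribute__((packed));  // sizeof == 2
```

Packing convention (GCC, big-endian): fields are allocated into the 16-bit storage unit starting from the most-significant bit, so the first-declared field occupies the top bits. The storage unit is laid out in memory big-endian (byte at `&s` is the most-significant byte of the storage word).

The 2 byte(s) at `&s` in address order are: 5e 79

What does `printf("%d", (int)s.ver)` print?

[0]=0x5e [1]=0x79 (big-endian) → word 0x5e79
cnt:12 @ bit 4 → (0x5e79>>4)&0xfff = 0x5e7
ver:4 @ bit 0 → (0x5e79>>0)&0xf = 0x9  ←
ver signed 4b, MSB=1: 9 - 16 = -7

-7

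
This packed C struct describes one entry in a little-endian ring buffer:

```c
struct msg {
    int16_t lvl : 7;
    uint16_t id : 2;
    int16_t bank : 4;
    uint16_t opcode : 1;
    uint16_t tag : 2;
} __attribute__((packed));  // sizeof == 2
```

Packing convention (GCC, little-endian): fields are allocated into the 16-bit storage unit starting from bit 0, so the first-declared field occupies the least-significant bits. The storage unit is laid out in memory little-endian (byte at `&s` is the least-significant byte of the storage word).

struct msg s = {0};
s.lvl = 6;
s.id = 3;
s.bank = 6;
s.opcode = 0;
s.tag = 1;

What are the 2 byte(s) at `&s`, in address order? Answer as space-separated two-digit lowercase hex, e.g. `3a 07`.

86 4d

lvl (7b) val=6 bits=0x6 at bit 0: 0x0006
id (2b) val=3 bits=0x3 at bit 7: 0x0186
bank (4b) val=6 bits=0x6 at bit 9: 0x0d86
opcode (1b) val=0 bits=0x0 at bit 13: 0x0d86
tag (2b) val=1 bits=0x1 at bit 14: 0x4d86
word = 0x4d86 → little-endian bytes:
  [0]=0x86  [1]=0x4d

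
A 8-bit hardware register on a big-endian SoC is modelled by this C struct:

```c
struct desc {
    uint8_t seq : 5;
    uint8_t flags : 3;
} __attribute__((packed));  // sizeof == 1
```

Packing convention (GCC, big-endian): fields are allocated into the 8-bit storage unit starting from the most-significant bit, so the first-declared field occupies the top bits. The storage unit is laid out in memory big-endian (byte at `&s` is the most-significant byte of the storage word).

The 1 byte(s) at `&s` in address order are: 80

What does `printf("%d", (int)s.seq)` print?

[0]=0x80 (big-endian) → word 0x80
seq:5 @ bit 3 → (0x80>>3)&0x1f = 0x10  ←
flags:3 @ bit 0 → (0x80>>0)&0x7 = 0x0

16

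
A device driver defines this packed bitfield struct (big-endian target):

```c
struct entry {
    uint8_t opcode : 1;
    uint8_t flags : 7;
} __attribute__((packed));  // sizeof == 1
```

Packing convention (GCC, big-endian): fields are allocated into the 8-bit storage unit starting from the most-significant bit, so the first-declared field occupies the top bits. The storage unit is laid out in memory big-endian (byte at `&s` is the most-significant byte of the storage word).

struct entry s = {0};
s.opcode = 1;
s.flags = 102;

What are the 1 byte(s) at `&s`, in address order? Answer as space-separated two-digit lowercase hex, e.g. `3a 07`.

opcode:1 = 1 → 0x1 << 7 → word 0x80
flags:7 = 102 → 0x66 << 0 → word 0xe6
word = 0xe6 → big-endian bytes:
  [0]=0xe6

e6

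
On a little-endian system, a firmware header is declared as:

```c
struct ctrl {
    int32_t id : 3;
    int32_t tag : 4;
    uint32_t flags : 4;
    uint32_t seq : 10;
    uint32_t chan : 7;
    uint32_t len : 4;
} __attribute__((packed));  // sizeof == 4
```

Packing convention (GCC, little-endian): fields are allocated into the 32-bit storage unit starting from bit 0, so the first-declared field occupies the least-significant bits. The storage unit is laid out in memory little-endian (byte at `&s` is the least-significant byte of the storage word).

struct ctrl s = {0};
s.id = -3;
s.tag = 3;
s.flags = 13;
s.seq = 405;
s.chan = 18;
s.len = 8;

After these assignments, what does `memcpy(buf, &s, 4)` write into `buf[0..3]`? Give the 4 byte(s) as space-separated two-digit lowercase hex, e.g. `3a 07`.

9d ae 4c 82

[0+:3] id=-3 & 0x7 = 0x5; word=0x00000005
[3+:4] tag=3 & 0xf = 0x3; word=0x0000001d
[7+:4] flags=13 & 0xf = 0xd; word=0x0000069d
[11+:10] seq=405 & 0x3ff = 0x195; word=0x000cae9d
[21+:7] chan=18 & 0x7f = 0x12; word=0x024cae9d
[28+:4] len=8 & 0xf = 0x8; word=0x824cae9d
word = 0x824cae9d → little-endian bytes:
  [0]=0x9d  [1]=0xae  [2]=0x4c  [3]=0x82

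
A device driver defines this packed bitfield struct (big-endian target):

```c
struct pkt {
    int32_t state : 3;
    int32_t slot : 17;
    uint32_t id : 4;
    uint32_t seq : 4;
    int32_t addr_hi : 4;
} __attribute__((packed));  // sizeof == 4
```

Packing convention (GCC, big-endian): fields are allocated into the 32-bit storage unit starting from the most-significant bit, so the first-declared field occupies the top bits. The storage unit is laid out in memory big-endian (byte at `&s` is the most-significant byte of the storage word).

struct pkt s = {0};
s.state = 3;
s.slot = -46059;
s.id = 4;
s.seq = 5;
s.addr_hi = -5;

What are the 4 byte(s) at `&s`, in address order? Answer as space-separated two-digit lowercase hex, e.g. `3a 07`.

74 c1 54 5b

state (3b) val=3 bits=0x3 at bit 29: 0x60000000
slot (17b) val=-46059 bits=0x14c15 at bit 12: 0x74c15000
id (4b) val=4 bits=0x4 at bit 8: 0x74c15400
seq (4b) val=5 bits=0x5 at bit 4: 0x74c15450
addr_hi (4b) val=-5 bits=0xb at bit 0: 0x74c1545b
word = 0x74c1545b → big-endian bytes:
  [0]=0x74  [1]=0xc1  [2]=0x54  [3]=0x5b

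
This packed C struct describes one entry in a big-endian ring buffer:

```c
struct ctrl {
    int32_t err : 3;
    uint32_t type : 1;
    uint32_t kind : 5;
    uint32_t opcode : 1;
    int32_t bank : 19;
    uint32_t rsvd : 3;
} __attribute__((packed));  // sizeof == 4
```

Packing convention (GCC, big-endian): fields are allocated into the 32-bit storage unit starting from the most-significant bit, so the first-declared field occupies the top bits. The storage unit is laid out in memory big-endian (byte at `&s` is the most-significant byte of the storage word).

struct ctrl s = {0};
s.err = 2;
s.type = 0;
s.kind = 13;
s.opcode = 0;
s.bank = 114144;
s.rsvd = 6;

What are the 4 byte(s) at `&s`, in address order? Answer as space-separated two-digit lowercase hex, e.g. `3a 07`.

err (3b) val=2 bits=0x2 at bit 29: 0x40000000
type (1b) val=0 bits=0x0 at bit 28: 0x40000000
kind (5b) val=13 bits=0xd at bit 23: 0x46800000
opcode (1b) val=0 bits=0x0 at bit 22: 0x46800000
bank (19b) val=114144 bits=0x1bde0 at bit 3: 0x468def00
rsvd (3b) val=6 bits=0x6 at bit 0: 0x468def06
word = 0x468def06 → big-endian bytes:
  [0]=0x46  [1]=0x8d  [2]=0xef  [3]=0x06

46 8d ef 06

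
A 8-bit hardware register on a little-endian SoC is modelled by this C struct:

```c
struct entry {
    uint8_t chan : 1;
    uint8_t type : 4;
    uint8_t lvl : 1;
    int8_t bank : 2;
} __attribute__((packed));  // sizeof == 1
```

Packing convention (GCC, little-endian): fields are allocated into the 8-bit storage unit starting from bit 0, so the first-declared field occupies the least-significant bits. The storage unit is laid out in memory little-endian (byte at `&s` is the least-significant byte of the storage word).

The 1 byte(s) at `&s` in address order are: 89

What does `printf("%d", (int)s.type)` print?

4

[0]=0x89 (little-endian) → word 0x89
chan:1 @ bit 0 → (0x89>>0)&0x1 = 0x1
type:4 @ bit 1 → (0x89>>1)&0xf = 0x4  ←
lvl:1 @ bit 5 → (0x89>>5)&0x1 = 0x0
bank:2 @ bit 6 → (0x89>>6)&0x3 = 0x2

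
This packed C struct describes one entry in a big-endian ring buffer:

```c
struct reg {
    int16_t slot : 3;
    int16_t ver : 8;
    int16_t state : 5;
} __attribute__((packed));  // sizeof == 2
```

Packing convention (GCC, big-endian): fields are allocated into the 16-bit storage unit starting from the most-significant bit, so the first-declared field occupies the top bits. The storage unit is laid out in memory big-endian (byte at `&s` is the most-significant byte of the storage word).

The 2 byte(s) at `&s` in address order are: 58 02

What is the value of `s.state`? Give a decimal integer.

[0]=0x58 [1]=0x02 (big-endian) → word 0x5802
slot:3 @ bit 13 → (0x5802>>13)&0x7 = 0x2
ver:8 @ bit 5 → (0x5802>>5)&0xff = 0xc0
state:5 @ bit 0 → (0x5802>>0)&0x1f = 0x2  ←
state signed 5b, MSB=0: value = 2

2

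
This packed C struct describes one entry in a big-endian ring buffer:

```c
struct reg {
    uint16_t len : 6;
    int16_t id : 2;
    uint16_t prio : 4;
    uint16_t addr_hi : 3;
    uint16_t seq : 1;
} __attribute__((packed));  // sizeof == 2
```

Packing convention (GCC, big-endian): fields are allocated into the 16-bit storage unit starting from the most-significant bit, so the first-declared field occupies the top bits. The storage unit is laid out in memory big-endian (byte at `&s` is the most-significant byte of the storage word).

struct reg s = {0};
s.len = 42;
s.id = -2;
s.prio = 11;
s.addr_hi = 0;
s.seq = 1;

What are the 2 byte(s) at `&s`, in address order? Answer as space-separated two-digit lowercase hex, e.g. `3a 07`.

[10+:6] len=42 & 0x3f = 0x2a; word=0xa800
[8+:2] id=-2 & 0x3 = 0x2; word=0xaa00
[4+:4] prio=11 & 0xf = 0xb; word=0xaab0
[1+:3] addr_hi=0 & 0x7 = 0x0; word=0xaab0
[0+:1] seq=1 & 0x1 = 0x1; word=0xaab1
word = 0xaab1 → big-endian bytes:
  [0]=0xaa  [1]=0xb1

aa b1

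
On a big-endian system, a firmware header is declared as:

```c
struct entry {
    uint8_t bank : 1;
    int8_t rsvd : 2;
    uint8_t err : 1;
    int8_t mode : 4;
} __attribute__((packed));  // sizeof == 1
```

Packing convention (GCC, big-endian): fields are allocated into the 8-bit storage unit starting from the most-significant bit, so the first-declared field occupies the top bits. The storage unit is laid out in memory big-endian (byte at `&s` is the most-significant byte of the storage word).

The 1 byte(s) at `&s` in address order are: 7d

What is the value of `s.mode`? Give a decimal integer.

-3

[0]=0x7d (big-endian) → word 0x7d
bank [7+:1] = (word>>7) & 0x1 = 0
rsvd [5+:2] = (word>>5) & 0x3 = 3
err [4+:1] = (word>>4) & 0x1 = 1
mode [0+:4] = (word>>0) & 0xf = 13  ←
mode signed 4b, MSB=1: 13 - 16 = -3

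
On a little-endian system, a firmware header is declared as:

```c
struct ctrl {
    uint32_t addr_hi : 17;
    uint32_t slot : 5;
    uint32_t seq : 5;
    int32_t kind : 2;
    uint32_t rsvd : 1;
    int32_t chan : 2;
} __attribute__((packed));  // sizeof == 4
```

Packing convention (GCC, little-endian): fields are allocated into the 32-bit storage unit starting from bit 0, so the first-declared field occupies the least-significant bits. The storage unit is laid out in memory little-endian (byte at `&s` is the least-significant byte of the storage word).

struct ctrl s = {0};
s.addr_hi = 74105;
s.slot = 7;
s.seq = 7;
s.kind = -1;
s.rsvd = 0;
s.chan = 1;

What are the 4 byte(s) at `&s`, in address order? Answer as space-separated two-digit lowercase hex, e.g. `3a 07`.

79 21 cf 59

[0+:17] addr_hi=74105 & 0x1ffff = 0x12179; word=0x00012179
[17+:5] slot=7 & 0x1f = 0x7; word=0x000f2179
[22+:5] seq=7 & 0x1f = 0x7; word=0x01cf2179
[27+:2] kind=-1 & 0x3 = 0x3; word=0x19cf2179
[29+:1] rsvd=0 & 0x1 = 0x0; word=0x19cf2179
[30+:2] chan=1 & 0x3 = 0x1; word=0x59cf2179
word = 0x59cf2179 → little-endian bytes:
  [0]=0x79  [1]=0x21  [2]=0xcf  [3]=0x59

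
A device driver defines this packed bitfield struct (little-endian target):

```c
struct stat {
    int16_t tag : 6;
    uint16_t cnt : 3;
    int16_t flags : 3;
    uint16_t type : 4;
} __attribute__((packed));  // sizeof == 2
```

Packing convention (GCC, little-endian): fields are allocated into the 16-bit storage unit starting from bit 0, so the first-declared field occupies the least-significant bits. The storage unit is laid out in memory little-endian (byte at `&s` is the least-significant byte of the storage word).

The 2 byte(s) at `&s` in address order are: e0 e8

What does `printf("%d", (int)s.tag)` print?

[0]=0xe0 [1]=0xe8 (little-endian) → word 0xe8e0
tag:6 @ bit 0 → (0xe8e0>>0)&0x3f = 0x20  ←
cnt:3 @ bit 6 → (0xe8e0>>6)&0x7 = 0x3
flags:3 @ bit 9 → (0xe8e0>>9)&0x7 = 0x4
type:4 @ bit 12 → (0xe8e0>>12)&0xf = 0xe
tag signed 6b, MSB=1: 32 - 64 = -32

-32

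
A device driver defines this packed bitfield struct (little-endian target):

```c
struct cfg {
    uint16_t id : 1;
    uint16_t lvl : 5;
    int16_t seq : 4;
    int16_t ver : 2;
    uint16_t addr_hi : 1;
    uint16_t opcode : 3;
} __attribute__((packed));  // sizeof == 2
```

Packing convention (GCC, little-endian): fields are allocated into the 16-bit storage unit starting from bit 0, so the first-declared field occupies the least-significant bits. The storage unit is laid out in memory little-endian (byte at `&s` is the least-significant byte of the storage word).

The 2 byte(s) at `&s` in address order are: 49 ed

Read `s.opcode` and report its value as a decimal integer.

7

[0]=0x49 [1]=0xed (little-endian) → word 0xed49
id:1 @ bit 0 → (0xed49>>0)&0x1 = 0x1
lvl:5 @ bit 1 → (0xed49>>1)&0x1f = 0x4
seq:4 @ bit 6 → (0xed49>>6)&0xf = 0x5
ver:2 @ bit 10 → (0xed49>>10)&0x3 = 0x3
addr_hi:1 @ bit 12 → (0xed49>>12)&0x1 = 0x0
opcode:3 @ bit 13 → (0xed49>>13)&0x7 = 0x7  ←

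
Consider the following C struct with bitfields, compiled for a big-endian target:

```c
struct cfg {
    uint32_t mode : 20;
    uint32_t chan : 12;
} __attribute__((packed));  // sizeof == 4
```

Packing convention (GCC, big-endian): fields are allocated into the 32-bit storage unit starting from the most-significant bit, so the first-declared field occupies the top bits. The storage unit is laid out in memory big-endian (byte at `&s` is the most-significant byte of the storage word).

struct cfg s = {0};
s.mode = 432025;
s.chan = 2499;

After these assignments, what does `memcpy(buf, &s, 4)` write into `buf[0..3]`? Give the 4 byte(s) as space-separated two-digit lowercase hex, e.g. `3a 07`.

69 79 99 c3

mode (20b) val=432025 bits=0x69799 at bit 12: 0x69799000
chan (12b) val=2499 bits=0x9c3 at bit 0: 0x697999c3
word = 0x697999c3 → big-endian bytes:
  [0]=0x69  [1]=0x79  [2]=0x99  [3]=0xc3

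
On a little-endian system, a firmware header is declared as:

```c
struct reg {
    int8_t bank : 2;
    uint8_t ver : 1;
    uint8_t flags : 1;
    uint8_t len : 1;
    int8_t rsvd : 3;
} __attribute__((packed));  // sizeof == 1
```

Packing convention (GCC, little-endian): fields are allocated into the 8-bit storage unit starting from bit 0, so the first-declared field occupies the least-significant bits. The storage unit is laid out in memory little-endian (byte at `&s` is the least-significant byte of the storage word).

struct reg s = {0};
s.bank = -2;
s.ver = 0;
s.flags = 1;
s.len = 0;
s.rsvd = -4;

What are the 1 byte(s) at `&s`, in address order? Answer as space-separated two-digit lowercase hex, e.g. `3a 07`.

8a

[0+:2] bank=-2 & 0x3 = 0x2; word=0x02
[2+:1] ver=0 & 0x1 = 0x0; word=0x02
[3+:1] flags=1 & 0x1 = 0x1; word=0x0a
[4+:1] len=0 & 0x1 = 0x0; word=0x0a
[5+:3] rsvd=-4 & 0x7 = 0x4; word=0x8a
word = 0x8a → little-endian bytes:
  [0]=0x8a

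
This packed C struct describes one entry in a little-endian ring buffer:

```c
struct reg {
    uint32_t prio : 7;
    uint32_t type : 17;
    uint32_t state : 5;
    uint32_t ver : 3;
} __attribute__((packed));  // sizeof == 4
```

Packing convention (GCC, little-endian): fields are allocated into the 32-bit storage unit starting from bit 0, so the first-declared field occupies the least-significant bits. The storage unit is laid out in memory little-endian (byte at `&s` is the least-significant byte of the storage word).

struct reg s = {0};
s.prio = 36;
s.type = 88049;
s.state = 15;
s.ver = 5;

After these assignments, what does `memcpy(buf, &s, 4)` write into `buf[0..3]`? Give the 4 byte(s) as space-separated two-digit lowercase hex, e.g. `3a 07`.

a4 f8 ab af

prio:7 = 36 → 0x24 << 0 → word 0x00000024
type:17 = 88049 → 0x157f1 << 7 → word 0x00abf8a4
state:5 = 15 → 0xf << 24 → word 0x0fabf8a4
ver:3 = 5 → 0x5 << 29 → word 0xafabf8a4
word = 0xafabf8a4 → little-endian bytes:
  [0]=0xa4  [1]=0xf8  [2]=0xab  [3]=0xaf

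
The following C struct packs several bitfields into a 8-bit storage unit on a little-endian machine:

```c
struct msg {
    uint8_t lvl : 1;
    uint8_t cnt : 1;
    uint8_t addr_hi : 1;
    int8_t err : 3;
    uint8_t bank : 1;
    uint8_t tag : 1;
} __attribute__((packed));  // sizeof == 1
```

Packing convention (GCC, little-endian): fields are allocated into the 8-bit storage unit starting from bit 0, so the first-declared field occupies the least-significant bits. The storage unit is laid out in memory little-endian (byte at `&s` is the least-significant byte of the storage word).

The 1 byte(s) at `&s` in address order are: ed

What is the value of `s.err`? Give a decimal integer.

-3

[0]=0xed (little-endian) → word 0xed
lvl:1 @ bit 0 → (0xed>>0)&0x1 = 0x1
cnt:1 @ bit 1 → (0xed>>1)&0x1 = 0x0
addr_hi:1 @ bit 2 → (0xed>>2)&0x1 = 0x1
err:3 @ bit 3 → (0xed>>3)&0x7 = 0x5  ←
bank:1 @ bit 6 → (0xed>>6)&0x1 = 0x1
tag:1 @ bit 7 → (0xed>>7)&0x1 = 0x1
err signed 3b, MSB=1: 5 - 8 = -3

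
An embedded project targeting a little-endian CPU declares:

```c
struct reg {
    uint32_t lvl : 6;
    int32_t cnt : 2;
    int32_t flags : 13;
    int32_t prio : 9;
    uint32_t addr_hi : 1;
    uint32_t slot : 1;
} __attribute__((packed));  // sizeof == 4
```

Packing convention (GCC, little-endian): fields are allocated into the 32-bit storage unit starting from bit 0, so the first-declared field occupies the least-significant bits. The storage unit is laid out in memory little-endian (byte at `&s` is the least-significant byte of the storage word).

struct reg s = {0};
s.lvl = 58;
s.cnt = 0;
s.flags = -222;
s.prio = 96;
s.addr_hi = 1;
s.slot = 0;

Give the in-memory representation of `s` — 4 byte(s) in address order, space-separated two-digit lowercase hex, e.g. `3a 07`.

3a 22 1f 4c

lvl (6b) val=58 bits=0x3a at bit 0: 0x0000003a
cnt (2b) val=0 bits=0x0 at bit 6: 0x0000003a
flags (13b) val=-222 bits=0x1f22 at bit 8: 0x001f223a
prio (9b) val=96 bits=0x60 at bit 21: 0x0c1f223a
addr_hi (1b) val=1 bits=0x1 at bit 30: 0x4c1f223a
slot (1b) val=0 bits=0x0 at bit 31: 0x4c1f223a
word = 0x4c1f223a → little-endian bytes:
  [0]=0x3a  [1]=0x22  [2]=0x1f  [3]=0x4c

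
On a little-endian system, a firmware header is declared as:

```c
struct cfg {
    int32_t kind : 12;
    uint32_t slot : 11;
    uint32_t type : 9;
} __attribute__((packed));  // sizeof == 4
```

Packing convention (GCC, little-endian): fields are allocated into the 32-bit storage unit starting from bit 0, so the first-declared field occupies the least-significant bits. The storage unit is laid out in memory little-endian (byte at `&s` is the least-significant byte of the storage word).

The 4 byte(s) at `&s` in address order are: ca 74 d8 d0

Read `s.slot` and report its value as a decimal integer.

[0]=0xca [1]=0x74 [2]=0xd8 [3]=0xd0 (little-endian) → word 0xd0d874ca
kind:12 @ bit 0 → (0xd0d874ca>>0)&0xfff = 0x4ca
slot:11 @ bit 12 → (0xd0d874ca>>12)&0x7ff = 0x587  ←
type:9 @ bit 23 → (0xd0d874ca>>23)&0x1ff = 0x1a1

1415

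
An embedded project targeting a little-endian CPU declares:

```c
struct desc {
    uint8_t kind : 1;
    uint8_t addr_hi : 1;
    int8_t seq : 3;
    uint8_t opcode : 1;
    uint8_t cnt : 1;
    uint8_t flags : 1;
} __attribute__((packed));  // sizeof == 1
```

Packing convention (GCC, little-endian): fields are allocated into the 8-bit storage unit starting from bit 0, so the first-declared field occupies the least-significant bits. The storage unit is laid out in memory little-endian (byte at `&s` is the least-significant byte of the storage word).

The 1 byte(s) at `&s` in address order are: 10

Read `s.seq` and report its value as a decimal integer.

[0]=0x10 (little-endian) → word 0x10
kind:1 @ bit 0 → (0x10>>0)&0x1 = 0x0
addr_hi:1 @ bit 1 → (0x10>>1)&0x1 = 0x0
seq:3 @ bit 2 → (0x10>>2)&0x7 = 0x4  ←
opcode:1 @ bit 5 → (0x10>>5)&0x1 = 0x0
cnt:1 @ bit 6 → (0x10>>6)&0x1 = 0x0
flags:1 @ bit 7 → (0x10>>7)&0x1 = 0x0
seq signed 3b, MSB=1: 4 - 8 = -4

-4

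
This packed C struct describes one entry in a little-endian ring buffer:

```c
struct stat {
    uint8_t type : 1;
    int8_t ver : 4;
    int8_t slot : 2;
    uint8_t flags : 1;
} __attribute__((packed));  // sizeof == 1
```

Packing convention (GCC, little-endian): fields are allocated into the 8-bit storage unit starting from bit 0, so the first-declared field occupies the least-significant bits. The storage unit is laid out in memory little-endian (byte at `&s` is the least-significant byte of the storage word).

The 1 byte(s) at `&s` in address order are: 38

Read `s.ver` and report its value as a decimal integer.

-4

[0]=0x38 (little-endian) → word 0x38
type [0+:1] = (word>>0) & 0x1 = 0
ver [1+:4] = (word>>1) & 0xf = 12  ←
slot [5+:2] = (word>>5) & 0x3 = 1
flags [7+:1] = (word>>7) & 0x1 = 0
ver signed 4b, MSB=1: 12 - 16 = -4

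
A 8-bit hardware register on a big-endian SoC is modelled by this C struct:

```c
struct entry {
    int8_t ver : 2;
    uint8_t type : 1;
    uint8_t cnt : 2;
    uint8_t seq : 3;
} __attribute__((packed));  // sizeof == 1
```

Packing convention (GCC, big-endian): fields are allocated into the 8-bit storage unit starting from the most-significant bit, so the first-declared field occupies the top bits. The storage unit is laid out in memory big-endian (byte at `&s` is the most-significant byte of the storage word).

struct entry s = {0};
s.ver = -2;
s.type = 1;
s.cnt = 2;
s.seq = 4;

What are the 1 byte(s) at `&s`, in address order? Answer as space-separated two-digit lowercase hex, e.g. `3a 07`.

[6+:2] ver=-2 & 0x3 = 0x2; word=0x80
[5+:1] type=1 & 0x1 = 0x1; word=0xa0
[3+:2] cnt=2 & 0x3 = 0x2; word=0xb0
[0+:3] seq=4 & 0x7 = 0x4; word=0xb4
word = 0xb4 → big-endian bytes:
  [0]=0xb4

b4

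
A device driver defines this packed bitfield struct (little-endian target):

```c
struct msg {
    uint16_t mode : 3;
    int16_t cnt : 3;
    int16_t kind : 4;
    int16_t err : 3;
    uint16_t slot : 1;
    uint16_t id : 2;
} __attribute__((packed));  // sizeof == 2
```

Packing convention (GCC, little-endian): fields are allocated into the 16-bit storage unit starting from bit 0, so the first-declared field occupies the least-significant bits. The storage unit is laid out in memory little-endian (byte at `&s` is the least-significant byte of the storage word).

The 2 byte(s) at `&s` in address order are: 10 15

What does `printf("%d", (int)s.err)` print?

[0]=0x10 [1]=0x15 (little-endian) → word 0x1510
mode:3 @ bit 0 → (0x1510>>0)&0x7 = 0x0
cnt:3 @ bit 3 → (0x1510>>3)&0x7 = 0x2
kind:4 @ bit 6 → (0x1510>>6)&0xf = 0x4
err:3 @ bit 10 → (0x1510>>10)&0x7 = 0x5  ←
slot:1 @ bit 13 → (0x1510>>13)&0x1 = 0x0
id:2 @ bit 14 → (0x1510>>14)&0x3 = 0x0
err signed 3b, MSB=1: 5 - 8 = -3

-3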